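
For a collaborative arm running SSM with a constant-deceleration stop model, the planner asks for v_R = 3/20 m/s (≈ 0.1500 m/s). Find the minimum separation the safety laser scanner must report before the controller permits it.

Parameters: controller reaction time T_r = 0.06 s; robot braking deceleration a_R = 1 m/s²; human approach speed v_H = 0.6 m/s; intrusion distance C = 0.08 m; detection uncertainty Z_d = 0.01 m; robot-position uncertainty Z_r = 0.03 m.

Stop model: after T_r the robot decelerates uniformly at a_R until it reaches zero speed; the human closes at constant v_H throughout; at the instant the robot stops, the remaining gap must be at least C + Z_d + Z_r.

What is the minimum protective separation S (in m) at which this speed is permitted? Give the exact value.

T_s = v_R/a_R = (3/20)/1 = 0.1500 s
reaction-phase robot travel = 0.1500·0.0600 = 0.0090 m
robot covers 0.1500·0.1500 − ½·1.0000·0.1500² = 0.0112 m while stopping
person approaches 0.6000·(0.0600+0.1500) = 0.1260 m
residual clearance needed = 0.0800+0.0100+0.0300 = 0.1200 m
S_min ≈ 0.0090+0.0112+0.1260+0.1200  ⇒  S_min = 213/800 m

S_min = 213/800 m = 0.2662 m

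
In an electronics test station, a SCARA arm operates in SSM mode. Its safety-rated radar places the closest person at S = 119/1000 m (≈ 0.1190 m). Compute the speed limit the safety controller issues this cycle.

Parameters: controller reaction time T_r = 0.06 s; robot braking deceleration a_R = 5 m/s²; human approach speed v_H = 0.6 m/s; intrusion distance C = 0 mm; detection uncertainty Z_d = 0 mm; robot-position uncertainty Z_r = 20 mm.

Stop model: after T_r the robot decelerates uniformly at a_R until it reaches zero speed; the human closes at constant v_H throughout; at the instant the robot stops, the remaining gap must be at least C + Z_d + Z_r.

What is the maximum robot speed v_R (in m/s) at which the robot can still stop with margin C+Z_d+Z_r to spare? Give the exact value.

v_R_max = 3/10 m/s = 0.3000 m/s

at the boundary: (1/10)·v² + (9/50)·v + (-63/1000) = 0
  disc = (9/50)² − 4·(1/10)·(-63/1000) = 36/625 ; √disc = 6/25
  v_R = (−(9/50) + 6/25) / (2·(1/10)) = 3/10 m/s
check:
T_s = v_R/a_R = (3/10)/5 = 0.0600 s
robot covers v_R·T_r = 0.3000·0.0600 = 0.0180 m before braking
braking distance = 0.3000²/(2·5.0000) = 0.0090 m
human closes 0.6000·0.1200 = 0.0720 m
C+Z_d+Z_r = 0.0000+0.0000+0.0200 = 0.0200 m
sum ≈ 0.0180+0.0090+0.0720+0.0200 ≈ 0.1190 m = S ✓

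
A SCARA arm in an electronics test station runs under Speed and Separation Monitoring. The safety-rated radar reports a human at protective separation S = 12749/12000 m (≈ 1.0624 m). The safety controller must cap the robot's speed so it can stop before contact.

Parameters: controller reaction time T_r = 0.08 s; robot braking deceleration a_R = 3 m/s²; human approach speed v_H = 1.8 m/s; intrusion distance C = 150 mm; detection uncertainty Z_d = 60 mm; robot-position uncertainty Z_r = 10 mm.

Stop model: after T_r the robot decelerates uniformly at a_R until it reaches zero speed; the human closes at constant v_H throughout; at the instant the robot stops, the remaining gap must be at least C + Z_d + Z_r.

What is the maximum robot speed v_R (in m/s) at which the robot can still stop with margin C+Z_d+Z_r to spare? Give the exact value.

v_R_max = 17/20 m/s = 0.8500 m/s

quadratic (1/6)·v² + (17/25)·v + (-8381/12000) = 0
  disc = (17/25)² − 4·(1/6)·(-8381/12000) = 83521/90000 ; √disc = 289/300
  v_R = (−(17/25) + 289/300) / (2·(1/6)) = 17/20 m/s
check:
braking lasts T_s = (17/20)/3 = 0.2833 s
robot covers v_R·T_r = 0.8500·0.0800 = 0.0680 m before braking
braking distance = 0.8500²/(2·3.0000) = 0.1204 m
human closes 1.8000·0.3633 = 0.6540 m
margins: 0.1500+0.0600+0.0100 = 0.2200 m
sum ≈ 0.0680+0.1204+0.6540+0.2200 ≈ 1.0624 m = S ✓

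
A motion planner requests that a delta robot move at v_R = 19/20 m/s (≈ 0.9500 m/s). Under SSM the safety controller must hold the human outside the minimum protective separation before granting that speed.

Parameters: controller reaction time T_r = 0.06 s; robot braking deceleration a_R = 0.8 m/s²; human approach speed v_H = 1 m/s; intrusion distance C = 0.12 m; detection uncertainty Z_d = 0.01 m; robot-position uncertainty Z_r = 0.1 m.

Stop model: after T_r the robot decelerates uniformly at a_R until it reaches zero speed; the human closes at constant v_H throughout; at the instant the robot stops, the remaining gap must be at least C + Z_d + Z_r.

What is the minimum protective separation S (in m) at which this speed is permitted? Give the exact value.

T_s = v_R/a_R = (19/20)/(4/5) = 1.1875 s
reaction-phase robot travel = 0.9500·0.0600 = 0.0570 m
robot under decel: 0.9500²/(2·0.8000) = 0.5641 m
person approaches 1.0000·(0.0600+1.1875) = 1.2475 m
margins: 0.1200+0.0100+0.1000 = 0.2300 m
S_min ≈ 0.0570+0.5641+1.2475+0.2300  ⇒  S_min = 33577/16000 m

S_min = 33577/16000 m = 2.0986 m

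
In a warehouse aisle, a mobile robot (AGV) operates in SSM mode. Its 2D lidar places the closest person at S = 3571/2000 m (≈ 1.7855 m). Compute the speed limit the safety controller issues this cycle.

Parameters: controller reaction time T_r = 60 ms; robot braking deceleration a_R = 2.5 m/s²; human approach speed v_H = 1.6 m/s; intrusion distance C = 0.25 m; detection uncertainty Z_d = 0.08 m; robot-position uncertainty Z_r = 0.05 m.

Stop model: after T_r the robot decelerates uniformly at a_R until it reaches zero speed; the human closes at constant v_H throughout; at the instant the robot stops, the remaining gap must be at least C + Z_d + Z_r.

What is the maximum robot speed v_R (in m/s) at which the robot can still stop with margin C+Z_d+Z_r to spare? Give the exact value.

v_R_max = 27/20 m/s = 1.3500 m/s

collect terms ⇒ (1/5)·v_R² + (7/10)·v_R + (-2619/2000) = 0
  disc = (7/10)² − 4·(1/5)·(-2619/2000) = 961/625 ; √disc = 31/25
  v_R = (−(7/10) + 31/25) / (2·(1/5)) = 27/20 m/s
check:
braking lasts T_s = (27/20)/(5/2) = 0.5400 s
robot in T_r: 1.3500·0.0600 = 0.0810 m
robot covers 1.3500·0.5400 − ½·2.5000·0.5400² = 0.3645 m while stopping
person approaches 1.6000·(0.0600+0.5400) = 0.9600 m
C+Z_d+Z_r = 0.2500+0.0800+0.0500 = 0.3800 m
sum ≈ 0.0810+0.3645+0.9600+0.3800 ≈ 1.7855 m = S ✓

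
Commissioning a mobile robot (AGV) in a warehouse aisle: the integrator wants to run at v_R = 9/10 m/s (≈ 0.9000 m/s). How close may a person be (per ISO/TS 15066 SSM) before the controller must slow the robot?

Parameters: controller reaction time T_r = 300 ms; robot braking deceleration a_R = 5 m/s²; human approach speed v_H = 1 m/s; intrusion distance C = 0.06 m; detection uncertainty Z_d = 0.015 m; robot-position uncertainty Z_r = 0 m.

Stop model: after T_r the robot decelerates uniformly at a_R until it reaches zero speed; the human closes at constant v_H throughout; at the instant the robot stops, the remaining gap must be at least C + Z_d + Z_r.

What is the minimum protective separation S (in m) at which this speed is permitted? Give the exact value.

S_min = 453/500 m = 0.9060 m

T_s = v_R/a_R = (9/10)/5 = 0.1800 s
reaction-phase robot travel = 0.9000·0.3000 = 0.2700 m
braking distance = 0.9000²/(2·5.0000) = 0.0810 m
human closes 1.0000·0.4800 = 0.4800 m
residual clearance needed = 0.0600+0.0150+0.0000 = 0.0750 m
S_min ≈ 0.2700+0.0810+0.4800+0.0750  ⇒  S_min = 453/500 m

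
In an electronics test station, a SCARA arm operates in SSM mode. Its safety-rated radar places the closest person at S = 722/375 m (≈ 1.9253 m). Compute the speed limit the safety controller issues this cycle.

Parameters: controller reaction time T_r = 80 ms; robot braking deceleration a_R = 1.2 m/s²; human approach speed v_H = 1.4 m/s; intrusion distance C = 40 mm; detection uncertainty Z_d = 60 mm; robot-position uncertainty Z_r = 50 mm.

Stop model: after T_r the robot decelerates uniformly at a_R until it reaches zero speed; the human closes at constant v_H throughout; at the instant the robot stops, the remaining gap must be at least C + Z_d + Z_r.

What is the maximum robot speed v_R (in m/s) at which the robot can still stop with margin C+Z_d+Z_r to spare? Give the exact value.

at the boundary: (5/12)·v² + (187/150)·v + (-499/300) = 0
  disc = (187/150)² − 4·(5/12)·(-499/300) = 2704/625 ; √disc = 52/25
  v_R = (−(187/150) + 52/25) / (2·(5/12)) = 1 m/s
check:
stop time T_s = 1/(6/5) = 0.8333 s
robot in T_r: 1.0000·0.0800 = 0.0800 m
robot covers 1.0000·0.8333 − ½·1.2000·0.8333² = 0.4167 m while stopping
human over T_r+T_s: 1.4000·(0.0800+0.8333) = 1.2787 m
C+Z_d+Z_r = 0.0400+0.0600+0.0500 = 0.1500 m
sum ≈ 0.0800+0.4167+1.2787+0.1500 ≈ 1.9253 m = S ✓

v_R_max = 1 m/s = 1.0000 m/s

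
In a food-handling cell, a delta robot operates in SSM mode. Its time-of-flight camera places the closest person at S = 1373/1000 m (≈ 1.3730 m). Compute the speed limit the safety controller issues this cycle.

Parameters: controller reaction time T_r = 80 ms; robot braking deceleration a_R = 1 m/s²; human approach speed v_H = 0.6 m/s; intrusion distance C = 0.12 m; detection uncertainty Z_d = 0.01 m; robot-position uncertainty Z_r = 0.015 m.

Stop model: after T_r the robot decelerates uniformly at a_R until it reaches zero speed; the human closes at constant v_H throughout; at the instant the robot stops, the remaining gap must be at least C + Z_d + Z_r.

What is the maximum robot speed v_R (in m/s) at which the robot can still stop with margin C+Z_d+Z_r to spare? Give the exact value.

at the boundary: (1/2)·v² + (17/25)·v + (-59/50) = 0
  disc = (17/25)² − 4·(1/2)·(-59/50) = 1764/625 ; √disc = 42/25
  v_R = (−(17/25) + 42/25) / (2·(1/2)) = 1 m/s
check:
stop time T_s = 1/1 = 1.0000 s
robot covers v_R·T_r = 1.0000·0.0800 = 0.0800 m before braking
robot under decel: 1.0000²/(2·1.0000) = 0.5000 m
human over T_r+T_s: 0.6000·(0.0800+1.0000) = 0.6480 m
margins: 0.1200+0.0100+0.0150 = 0.1450 m
sum ≈ 0.0800+0.5000+0.6480+0.1450 ≈ 1.3730 m = S ✓

v_R_max = 1 m/s = 1.0000 m/s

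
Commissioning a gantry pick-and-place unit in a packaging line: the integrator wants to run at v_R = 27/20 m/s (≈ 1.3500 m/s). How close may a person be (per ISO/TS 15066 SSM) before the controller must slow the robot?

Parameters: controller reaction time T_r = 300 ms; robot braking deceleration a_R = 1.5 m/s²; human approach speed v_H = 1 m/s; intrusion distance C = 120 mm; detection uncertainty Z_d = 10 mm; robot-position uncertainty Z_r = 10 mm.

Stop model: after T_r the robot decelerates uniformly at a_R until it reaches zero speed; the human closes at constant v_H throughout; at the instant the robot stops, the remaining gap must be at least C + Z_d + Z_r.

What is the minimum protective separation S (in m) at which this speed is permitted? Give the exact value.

S_min = 941/400 m = 2.3525 m

stop time T_s = (27/20)/(3/2) = 0.9000 s
robot covers v_R·T_r = 1.3500·0.3000 = 0.4050 m before braking
braking distance = 1.3500²/(2·1.5000) = 0.6075 m
human over T_r+T_s: 1.0000·(0.3000+0.9000) = 1.2000 m
residual clearance needed = 0.1200+0.0100+0.0100 = 0.1400 m
S_min ≈ 0.4050+0.6075+1.2000+0.1400  ⇒  S_min = 941/400 m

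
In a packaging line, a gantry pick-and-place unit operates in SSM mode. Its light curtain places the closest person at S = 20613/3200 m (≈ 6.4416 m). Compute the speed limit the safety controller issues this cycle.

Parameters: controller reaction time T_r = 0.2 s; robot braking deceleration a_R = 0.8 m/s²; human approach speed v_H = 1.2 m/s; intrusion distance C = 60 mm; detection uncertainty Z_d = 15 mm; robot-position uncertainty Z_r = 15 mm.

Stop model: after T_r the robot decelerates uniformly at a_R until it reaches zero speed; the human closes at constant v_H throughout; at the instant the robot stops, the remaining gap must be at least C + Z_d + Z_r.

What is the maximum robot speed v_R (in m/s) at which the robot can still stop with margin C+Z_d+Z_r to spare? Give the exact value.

quadratic (5/8)·v² + (17/10)·v + (-19557/3200) = 0
  disc = (17/10)² − 4·(5/8)·(-19557/3200) = 116281/6400 ; √disc = 341/80
  v_R = (−(17/10) + 341/80) / (2·(5/8)) = 41/20 m/s
check:
braking lasts T_s = (41/20)/(4/5) = 2.5625 s
reaction-phase robot travel = 2.0500·0.2000 = 0.4100 m
robot covers 2.0500·2.5625 − ½·0.8000·2.5625² = 2.6266 m while stopping
human closes 1.2000·2.7625 = 3.3150 m
residual clearance needed = 0.0600+0.0150+0.0150 = 0.0900 m
sum ≈ 0.4100+2.6266+3.3150+0.0900 ≈ 6.4416 m = S ✓

v_R_max = 41/20 m/s = 2.0500 m/s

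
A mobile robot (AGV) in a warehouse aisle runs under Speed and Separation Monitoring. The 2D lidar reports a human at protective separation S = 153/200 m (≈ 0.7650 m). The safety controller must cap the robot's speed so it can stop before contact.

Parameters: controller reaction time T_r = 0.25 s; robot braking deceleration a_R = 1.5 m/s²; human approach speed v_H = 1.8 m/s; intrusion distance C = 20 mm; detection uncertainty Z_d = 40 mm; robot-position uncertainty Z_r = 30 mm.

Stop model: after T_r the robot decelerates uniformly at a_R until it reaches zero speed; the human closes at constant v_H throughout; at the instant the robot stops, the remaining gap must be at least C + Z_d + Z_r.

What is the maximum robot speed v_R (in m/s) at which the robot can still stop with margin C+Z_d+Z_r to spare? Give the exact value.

v_R_max = 3/20 m/s = 0.1500 m/s

at the boundary: (1/3)·v² + (29/20)·v + (-9/40) = 0
  disc = (29/20)² − 4·(1/3)·(-9/40) = 961/400 ; √disc = 31/20
  v_R = (−(29/20) + 31/20) / (2·(1/3)) = 3/20 m/s
check:
T_s = v_R/a_R = (3/20)/(3/2) = 0.1000 s
reaction-phase robot travel = 0.1500·0.2500 = 0.0375 m
robot under decel: 0.1500²/(2·1.5000) = 0.0075 m
human closes 1.8000·0.3500 = 0.6300 m
residual clearance needed = 0.0200+0.0400+0.0300 = 0.0900 m
sum ≈ 0.0375+0.0075+0.6300+0.0900 ≈ 0.7650 m = S ✓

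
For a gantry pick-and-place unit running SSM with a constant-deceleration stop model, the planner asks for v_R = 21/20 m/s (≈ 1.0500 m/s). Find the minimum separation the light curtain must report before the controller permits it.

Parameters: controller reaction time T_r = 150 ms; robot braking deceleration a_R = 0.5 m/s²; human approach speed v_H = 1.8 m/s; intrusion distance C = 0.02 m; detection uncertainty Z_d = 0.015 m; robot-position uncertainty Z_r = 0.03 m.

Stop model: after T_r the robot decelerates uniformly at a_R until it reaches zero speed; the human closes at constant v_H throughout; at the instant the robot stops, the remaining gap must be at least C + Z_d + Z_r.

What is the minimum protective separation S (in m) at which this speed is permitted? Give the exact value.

braking lasts T_s = (21/20)/(1/2) = 2.1000 s
reaction-phase robot travel = 1.0500·0.1500 = 0.1575 m
robot under decel: 1.0500²/(2·0.5000) = 1.1025 m
human closes 1.8000·2.2500 = 4.0500 m
margins: 0.0200+0.0150+0.0300 = 0.0650 m
S_min ≈ 0.1575+1.1025+4.0500+0.0650  ⇒  S_min = 43/8 m

S_min = 43/8 m = 5.3750 m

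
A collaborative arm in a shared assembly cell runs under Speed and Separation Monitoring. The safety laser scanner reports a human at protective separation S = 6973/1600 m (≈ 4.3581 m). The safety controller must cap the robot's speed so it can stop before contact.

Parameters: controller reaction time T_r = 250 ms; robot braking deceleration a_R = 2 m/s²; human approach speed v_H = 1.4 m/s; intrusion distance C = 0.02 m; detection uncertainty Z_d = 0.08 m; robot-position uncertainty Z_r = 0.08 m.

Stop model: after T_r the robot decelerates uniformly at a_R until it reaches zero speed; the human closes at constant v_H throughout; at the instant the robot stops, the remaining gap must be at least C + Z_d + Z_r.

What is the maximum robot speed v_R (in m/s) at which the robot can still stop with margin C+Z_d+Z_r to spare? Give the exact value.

v_R_max = 49/20 m/s = 2.4500 m/s

collect terms ⇒ (1/4)·v_R² + (19/20)·v_R + (-245/64) = 0
  disc = (19/20)² − 4·(1/4)·(-245/64) = 7569/1600 ; √disc = 87/40
  v_R = (−(19/20) + 87/40) / (2·(1/4)) = 49/20 m/s
check:
braking lasts T_s = (49/20)/2 = 1.2250 s
robot in T_r: 2.4500·0.2500 = 0.6125 m
braking distance = 2.4500²/(2·2.0000) = 1.5006 m
human closes 1.4000·1.4750 = 2.0650 m
margins: 0.0200+0.0800+0.0800 = 0.1800 m
sum ≈ 0.6125+1.5006+2.0650+0.1800 ≈ 4.3581 m = S ✓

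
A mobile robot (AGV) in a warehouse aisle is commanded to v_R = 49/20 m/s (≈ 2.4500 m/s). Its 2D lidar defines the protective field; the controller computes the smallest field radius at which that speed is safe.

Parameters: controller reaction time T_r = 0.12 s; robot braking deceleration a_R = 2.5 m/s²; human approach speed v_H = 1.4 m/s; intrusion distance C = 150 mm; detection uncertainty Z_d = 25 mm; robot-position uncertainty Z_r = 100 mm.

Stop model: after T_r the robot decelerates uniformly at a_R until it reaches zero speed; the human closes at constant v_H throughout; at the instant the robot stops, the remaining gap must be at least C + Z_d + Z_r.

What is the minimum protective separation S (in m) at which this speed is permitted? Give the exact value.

T_s = v_R/a_R = (49/20)/(5/2) = 0.9800 s
robot covers v_R·T_r = 2.4500·0.1200 = 0.2940 m before braking
robot under decel: 2.4500²/(2·2.5000) = 1.2005 m
human closes 1.4000·1.1000 = 1.5400 m
margins: 0.1500+0.0250+0.1000 = 0.2750 m
S_min ≈ 0.2940+1.2005+1.5400+0.2750  ⇒  S_min = 6619/2000 m

S_min = 6619/2000 m = 3.3095 m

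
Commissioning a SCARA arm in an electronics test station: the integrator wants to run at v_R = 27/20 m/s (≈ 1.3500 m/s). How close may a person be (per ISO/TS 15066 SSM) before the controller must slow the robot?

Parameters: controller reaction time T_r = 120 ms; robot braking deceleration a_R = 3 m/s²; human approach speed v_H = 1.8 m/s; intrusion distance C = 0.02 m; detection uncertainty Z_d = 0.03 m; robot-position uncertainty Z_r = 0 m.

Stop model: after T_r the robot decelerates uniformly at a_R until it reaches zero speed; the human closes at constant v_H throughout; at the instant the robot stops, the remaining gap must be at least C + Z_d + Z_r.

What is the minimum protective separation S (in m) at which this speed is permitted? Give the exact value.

T_s = v_R/a_R = (27/20)/3 = 0.4500 s
reaction-phase robot travel = 1.3500·0.1200 = 0.1620 m
robot covers 1.3500·0.4500 − ½·3.0000·0.4500² = 0.3038 m while stopping
human closes 1.8000·0.5700 = 1.0260 m
margins: 0.0200+0.0300+0.0000 = 0.0500 m
S_min ≈ 0.1620+0.3038+1.0260+0.0500  ⇒  S_min = 6167/4000 m

S_min = 6167/4000 m = 1.5417 m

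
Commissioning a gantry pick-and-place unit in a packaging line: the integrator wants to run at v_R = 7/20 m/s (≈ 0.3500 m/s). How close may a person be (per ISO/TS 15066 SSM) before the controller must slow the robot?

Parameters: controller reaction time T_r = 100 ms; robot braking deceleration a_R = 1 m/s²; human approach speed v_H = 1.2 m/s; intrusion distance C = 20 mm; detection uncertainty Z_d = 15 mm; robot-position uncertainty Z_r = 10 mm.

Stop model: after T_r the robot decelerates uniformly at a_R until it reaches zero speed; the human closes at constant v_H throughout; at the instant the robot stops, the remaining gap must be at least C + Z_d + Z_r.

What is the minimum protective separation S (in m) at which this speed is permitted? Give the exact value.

S_min = 109/160 m = 0.6813 m

T_s = v_R/a_R = (7/20)/1 = 0.3500 s
robot in T_r: 0.3500·0.1000 = 0.0350 m
robot covers 0.3500·0.3500 − ½·1.0000·0.3500² = 0.0612 m while stopping
person approaches 1.2000·(0.1000+0.3500) = 0.5400 m
residual clearance needed = 0.0200+0.0150+0.0100 = 0.0450 m
S_min ≈ 0.0350+0.0612+0.5400+0.0450  ⇒  S_min = 109/160 m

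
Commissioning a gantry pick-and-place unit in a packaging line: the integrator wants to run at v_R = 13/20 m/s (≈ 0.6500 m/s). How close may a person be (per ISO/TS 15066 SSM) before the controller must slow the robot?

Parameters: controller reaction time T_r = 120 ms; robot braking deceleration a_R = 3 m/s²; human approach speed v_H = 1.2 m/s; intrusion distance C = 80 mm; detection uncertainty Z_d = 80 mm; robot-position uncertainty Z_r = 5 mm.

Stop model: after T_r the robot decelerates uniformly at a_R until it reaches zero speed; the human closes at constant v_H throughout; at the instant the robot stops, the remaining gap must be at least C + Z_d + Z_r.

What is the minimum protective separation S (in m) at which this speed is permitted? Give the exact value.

stop time T_s = (13/20)/3 = 0.2167 s
robot in T_r: 0.6500·0.1200 = 0.0780 m
robot under decel: 0.6500²/(2·3.0000) = 0.0704 m
person approaches 1.2000·(0.1200+0.2167) = 0.4040 m
C+Z_d+Z_r = 0.0800+0.0800+0.0050 = 0.1650 m
S_min ≈ 0.0780+0.0704+0.4040+0.1650  ⇒  S_min = 8609/12000 m

S_min = 8609/12000 m = 0.7174 m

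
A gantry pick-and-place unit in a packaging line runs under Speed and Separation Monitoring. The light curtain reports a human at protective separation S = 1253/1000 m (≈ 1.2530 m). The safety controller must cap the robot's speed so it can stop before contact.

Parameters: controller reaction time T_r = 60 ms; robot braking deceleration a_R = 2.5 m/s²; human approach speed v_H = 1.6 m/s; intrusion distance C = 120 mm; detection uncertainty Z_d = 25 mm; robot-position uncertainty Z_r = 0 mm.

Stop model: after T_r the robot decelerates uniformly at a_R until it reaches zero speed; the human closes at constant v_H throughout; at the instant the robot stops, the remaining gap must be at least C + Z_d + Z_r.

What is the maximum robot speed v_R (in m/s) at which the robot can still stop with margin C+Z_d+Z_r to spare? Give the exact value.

quadratic (1/5)·v² + (7/10)·v + (-253/250) = 0
  disc = (7/10)² − 4·(1/5)·(-253/250) = 3249/2500 ; √disc = 57/50
  v_R = (−(7/10) + 57/50) / (2·(1/5)) = 11/10 m/s
check:
braking lasts T_s = (11/10)/(5/2) = 0.4400 s
reaction-phase robot travel = 1.1000·0.0600 = 0.0660 m
robot covers 1.1000·0.4400 − ½·2.5000·0.4400² = 0.2420 m while stopping
person approaches 1.6000·(0.0600+0.4400) = 0.8000 m
residual clearance needed = 0.1200+0.0250+0.0000 = 0.1450 m
sum ≈ 0.0660+0.2420+0.8000+0.1450 ≈ 1.2530 m = S ✓

v_R_max = 11/10 m/s = 1.1000 m/s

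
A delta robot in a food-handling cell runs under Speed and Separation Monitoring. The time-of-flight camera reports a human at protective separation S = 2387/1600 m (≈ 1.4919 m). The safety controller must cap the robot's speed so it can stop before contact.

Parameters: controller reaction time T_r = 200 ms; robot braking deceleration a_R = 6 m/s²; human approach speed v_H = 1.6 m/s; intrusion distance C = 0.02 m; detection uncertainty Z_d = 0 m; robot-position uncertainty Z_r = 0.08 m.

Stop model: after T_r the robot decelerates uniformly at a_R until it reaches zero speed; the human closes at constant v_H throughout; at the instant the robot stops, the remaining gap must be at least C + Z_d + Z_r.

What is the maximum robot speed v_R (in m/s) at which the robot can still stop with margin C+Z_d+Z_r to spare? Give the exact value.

v_R_max = 7/4 m/s = 1.7500 m/s

quadratic (1/12)·v² + (7/15)·v + (-343/320) = 0
  disc = (7/15)² − 4·(1/12)·(-343/320) = 8281/14400 ; √disc = 91/120
  v_R = (−(7/15) + 91/120) / (2·(1/12)) = 7/4 m/s
check:
braking lasts T_s = (7/4)/6 = 0.2917 s
robot in T_r: 1.7500·0.2000 = 0.3500 m
robot under decel: 1.7500²/(2·6.0000) = 0.2552 m
human over T_r+T_s: 1.6000·(0.2000+0.2917) = 0.7867 m
margins: 0.0200+0.0000+0.0800 = 0.1000 m
sum ≈ 0.3500+0.2552+0.7867+0.1000 ≈ 1.4919 m = S ✓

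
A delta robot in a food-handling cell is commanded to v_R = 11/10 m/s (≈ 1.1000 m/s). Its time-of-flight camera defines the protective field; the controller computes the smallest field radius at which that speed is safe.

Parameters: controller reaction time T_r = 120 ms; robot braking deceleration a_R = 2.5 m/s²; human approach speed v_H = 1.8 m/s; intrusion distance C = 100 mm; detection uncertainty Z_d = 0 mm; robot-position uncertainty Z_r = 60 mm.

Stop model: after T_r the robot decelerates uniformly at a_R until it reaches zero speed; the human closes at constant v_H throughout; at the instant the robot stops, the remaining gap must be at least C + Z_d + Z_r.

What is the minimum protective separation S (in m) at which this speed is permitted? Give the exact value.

stop time T_s = (11/10)/(5/2) = 0.4400 s
reaction-phase robot travel = 1.1000·0.1200 = 0.1320 m
robot under decel: 1.1000²/(2·2.5000) = 0.2420 m
person approaches 1.8000·(0.1200+0.4400) = 1.0080 m
C+Z_d+Z_r = 0.1000+0.0000+0.0600 = 0.1600 m
S_min ≈ 0.1320+0.2420+1.0080+0.1600  ⇒  S_min = 771/500 m

S_min = 771/500 m = 1.5420 m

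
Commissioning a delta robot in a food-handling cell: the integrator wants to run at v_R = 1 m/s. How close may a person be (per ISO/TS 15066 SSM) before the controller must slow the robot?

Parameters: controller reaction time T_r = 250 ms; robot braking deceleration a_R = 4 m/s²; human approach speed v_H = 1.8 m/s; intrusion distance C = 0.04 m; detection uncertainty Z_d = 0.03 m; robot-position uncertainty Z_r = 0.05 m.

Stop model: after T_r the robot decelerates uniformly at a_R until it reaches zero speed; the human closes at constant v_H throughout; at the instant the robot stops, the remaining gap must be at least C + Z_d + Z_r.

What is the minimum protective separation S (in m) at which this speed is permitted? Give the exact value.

stop time T_s = 1/4 = 0.2500 s
reaction-phase robot travel = 1.0000·0.2500 = 0.2500 m
robot covers 1.0000·0.2500 − ½·4.0000·0.2500² = 0.1250 m while stopping
human closes 1.8000·0.5000 = 0.9000 m
residual clearance needed = 0.0400+0.0300+0.0500 = 0.1200 m
S_min ≈ 0.2500+0.1250+0.9000+0.1200  ⇒  S_min = 279/200 m

S_min = 279/200 m = 1.3950 m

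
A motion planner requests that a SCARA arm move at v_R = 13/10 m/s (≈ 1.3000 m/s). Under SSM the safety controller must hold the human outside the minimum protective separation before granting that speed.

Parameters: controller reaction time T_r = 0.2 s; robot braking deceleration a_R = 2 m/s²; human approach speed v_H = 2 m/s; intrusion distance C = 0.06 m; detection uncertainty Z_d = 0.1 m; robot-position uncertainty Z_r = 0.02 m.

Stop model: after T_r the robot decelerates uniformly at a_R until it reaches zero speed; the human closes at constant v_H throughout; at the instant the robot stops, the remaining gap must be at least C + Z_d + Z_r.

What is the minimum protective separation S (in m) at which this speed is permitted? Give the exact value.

stop time T_s = (13/10)/2 = 0.6500 s
robot covers v_R·T_r = 1.3000·0.2000 = 0.2600 m before braking
braking distance = 1.3000²/(2·2.0000) = 0.4225 m
human over T_r+T_s: 2.0000·(0.2000+0.6500) = 1.7000 m
C+Z_d+Z_r = 0.0600+0.1000+0.0200 = 0.1800 m
S_min ≈ 0.2600+0.4225+1.7000+0.1800  ⇒  S_min = 41/16 m

S_min = 41/16 m = 2.5625 m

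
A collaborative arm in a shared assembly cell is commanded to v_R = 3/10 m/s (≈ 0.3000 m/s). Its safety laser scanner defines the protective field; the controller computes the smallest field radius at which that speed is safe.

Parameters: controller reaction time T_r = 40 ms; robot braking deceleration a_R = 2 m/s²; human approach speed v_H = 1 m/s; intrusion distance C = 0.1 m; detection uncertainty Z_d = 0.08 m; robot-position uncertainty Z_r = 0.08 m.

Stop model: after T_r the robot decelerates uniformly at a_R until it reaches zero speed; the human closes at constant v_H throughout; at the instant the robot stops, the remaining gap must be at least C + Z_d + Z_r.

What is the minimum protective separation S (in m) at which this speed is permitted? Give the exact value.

T_s = v_R/a_R = (3/10)/2 = 0.1500 s
robot in T_r: 0.3000·0.0400 = 0.0120 m
robot under decel: 0.3000²/(2·2.0000) = 0.0225 m
human closes 1.0000·0.1900 = 0.1900 m
margins: 0.1000+0.0800+0.0800 = 0.2600 m
S_min ≈ 0.0120+0.0225+0.1900+0.2600  ⇒  S_min = 969/2000 m

S_min = 969/2000 m = 0.4845 m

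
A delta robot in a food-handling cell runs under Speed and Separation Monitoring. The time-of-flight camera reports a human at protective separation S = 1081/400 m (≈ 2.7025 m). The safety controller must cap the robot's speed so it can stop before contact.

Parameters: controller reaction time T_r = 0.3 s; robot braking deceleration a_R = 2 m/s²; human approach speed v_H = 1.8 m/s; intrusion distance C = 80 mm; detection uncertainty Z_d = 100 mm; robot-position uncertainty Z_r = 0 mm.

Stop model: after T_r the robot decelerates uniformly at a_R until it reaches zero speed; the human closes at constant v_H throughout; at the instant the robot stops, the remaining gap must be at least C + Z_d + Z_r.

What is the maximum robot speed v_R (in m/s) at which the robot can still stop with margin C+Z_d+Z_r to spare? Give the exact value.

at the boundary: (1/4)·v² + (6/5)·v + (-793/400) = 0
  disc = (6/5)² − 4·(1/4)·(-793/400) = 1369/400 ; √disc = 37/20
  v_R = (−(6/5) + 37/20) / (2·(1/4)) = 13/10 m/s
check:
braking lasts T_s = (13/10)/2 = 0.6500 s
reaction-phase robot travel = 1.3000·0.3000 = 0.3900 m
robot covers 1.3000·0.6500 − ½·2.0000·0.6500² = 0.4225 m while stopping
human closes 1.8000·0.9500 = 1.7100 m
residual clearance needed = 0.0800+0.1000+0.0000 = 0.1800 m
sum ≈ 0.3900+0.4225+1.7100+0.1800 ≈ 2.7025 m = S ✓

v_R_max = 13/10 m/s = 1.3000 m/s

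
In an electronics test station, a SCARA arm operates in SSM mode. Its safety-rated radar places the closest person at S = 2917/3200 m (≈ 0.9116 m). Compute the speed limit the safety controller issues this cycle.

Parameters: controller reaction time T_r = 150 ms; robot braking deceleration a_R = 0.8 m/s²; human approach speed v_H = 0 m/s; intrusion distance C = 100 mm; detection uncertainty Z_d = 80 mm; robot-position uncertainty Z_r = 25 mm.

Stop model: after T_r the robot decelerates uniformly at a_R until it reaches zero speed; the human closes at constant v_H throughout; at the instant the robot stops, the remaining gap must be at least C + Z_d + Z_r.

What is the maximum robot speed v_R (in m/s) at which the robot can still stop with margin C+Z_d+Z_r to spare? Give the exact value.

collect terms ⇒ (5/8)·v_R² + (3/20)·v_R + (-2261/3200) = 0
  disc = (3/20)² − 4·(5/8)·(-2261/3200) = 11449/6400 ; √disc = 107/80
  v_R = (−(3/20) + 107/80) / (2·(5/8)) = 19/20 m/s
check:
braking lasts T_s = (19/20)/(4/5) = 1.1875 s
reaction-phase robot travel = 0.9500·0.1500 = 0.1425 m
robot under decel: 0.9500²/(2·0.8000) = 0.5641 m
human closes 0.0000·1.3375 = 0.0000 m
C+Z_d+Z_r = 0.1000+0.0800+0.0250 = 0.2050 m
sum ≈ 0.1425+0.5641+0.0000+0.2050 ≈ 0.9116 m = S ✓

v_R_max = 19/20 m/s = 0.9500 m/s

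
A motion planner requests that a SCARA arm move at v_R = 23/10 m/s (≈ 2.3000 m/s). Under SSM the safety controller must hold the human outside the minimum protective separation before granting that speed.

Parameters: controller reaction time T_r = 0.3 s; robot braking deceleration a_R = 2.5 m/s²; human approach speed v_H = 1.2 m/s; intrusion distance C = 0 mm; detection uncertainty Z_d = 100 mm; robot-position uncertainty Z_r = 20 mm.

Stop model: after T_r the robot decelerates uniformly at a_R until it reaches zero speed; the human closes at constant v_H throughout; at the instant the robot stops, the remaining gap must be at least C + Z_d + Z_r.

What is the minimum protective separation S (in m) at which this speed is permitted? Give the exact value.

S_min = 833/250 m = 3.3320 m

braking lasts T_s = (23/10)/(5/2) = 0.9200 s
reaction-phase robot travel = 2.3000·0.3000 = 0.6900 m
braking distance = 2.3000²/(2·2.5000) = 1.0580 m
person approaches 1.2000·(0.3000+0.9200) = 1.4640 m
margins: 0.0000+0.1000+0.0200 = 0.1200 m
S_min ≈ 0.6900+1.0580+1.4640+0.1200  ⇒  S_min = 833/250 m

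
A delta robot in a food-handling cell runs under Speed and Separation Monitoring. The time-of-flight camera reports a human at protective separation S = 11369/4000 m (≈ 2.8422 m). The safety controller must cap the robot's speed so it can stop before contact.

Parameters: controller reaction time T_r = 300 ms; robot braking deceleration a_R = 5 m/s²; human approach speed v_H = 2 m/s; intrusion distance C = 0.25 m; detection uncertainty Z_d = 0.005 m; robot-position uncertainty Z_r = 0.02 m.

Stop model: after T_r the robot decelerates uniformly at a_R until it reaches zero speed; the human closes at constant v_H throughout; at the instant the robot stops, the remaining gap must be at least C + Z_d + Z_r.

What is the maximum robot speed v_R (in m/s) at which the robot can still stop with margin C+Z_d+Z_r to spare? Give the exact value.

at the boundary: (1/10)·v² + (7/10)·v + (-7869/4000) = 0
  disc = (7/10)² − 4·(1/10)·(-7869/4000) = 12769/10000 ; √disc = 113/100
  v_R = (−(7/10) + 113/100) / (2·(1/10)) = 43/20 m/s
check:
T_s = v_R/a_R = (43/20)/5 = 0.4300 s
robot covers v_R·T_r = 2.1500·0.3000 = 0.6450 m before braking
braking distance = 2.1500²/(2·5.0000) = 0.4622 m
person approaches 2.0000·(0.3000+0.4300) = 1.4600 m
residual clearance needed = 0.2500+0.0050+0.0200 = 0.2750 m
sum ≈ 0.6450+0.4622+1.4600+0.2750 ≈ 2.8422 m = S ✓

v_R_max = 43/20 m/s = 2.1500 m/s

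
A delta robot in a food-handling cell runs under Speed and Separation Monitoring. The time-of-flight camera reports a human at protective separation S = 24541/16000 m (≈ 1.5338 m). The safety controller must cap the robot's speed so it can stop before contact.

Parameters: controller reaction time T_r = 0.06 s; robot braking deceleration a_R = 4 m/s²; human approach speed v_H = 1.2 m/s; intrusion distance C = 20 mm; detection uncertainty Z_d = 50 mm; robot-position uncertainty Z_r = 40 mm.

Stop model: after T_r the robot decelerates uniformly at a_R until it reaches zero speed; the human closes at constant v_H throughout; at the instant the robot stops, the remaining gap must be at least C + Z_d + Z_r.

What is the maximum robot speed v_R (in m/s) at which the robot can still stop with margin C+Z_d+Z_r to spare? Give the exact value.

quadratic (1/8)·v² + (9/25)·v + (-21629/16000) = 0
  disc = (9/25)² − 4·(1/8)·(-21629/16000) = 128881/160000 ; √disc = 359/400
  v_R = (−(9/25) + 359/400) / (2·(1/8)) = 43/20 m/s
check:
braking lasts T_s = (43/20)/4 = 0.5375 s
robot covers v_R·T_r = 2.1500·0.0600 = 0.1290 m before braking
braking distance = 2.1500²/(2·4.0000) = 0.5778 m
human closes 1.2000·0.5975 = 0.7170 m
C+Z_d+Z_r = 0.0200+0.0500+0.0400 = 0.1100 m
sum ≈ 0.1290+0.5778+0.7170+0.1100 ≈ 1.5338 m = S ✓

v_R_max = 43/20 m/s = 2.1500 m/s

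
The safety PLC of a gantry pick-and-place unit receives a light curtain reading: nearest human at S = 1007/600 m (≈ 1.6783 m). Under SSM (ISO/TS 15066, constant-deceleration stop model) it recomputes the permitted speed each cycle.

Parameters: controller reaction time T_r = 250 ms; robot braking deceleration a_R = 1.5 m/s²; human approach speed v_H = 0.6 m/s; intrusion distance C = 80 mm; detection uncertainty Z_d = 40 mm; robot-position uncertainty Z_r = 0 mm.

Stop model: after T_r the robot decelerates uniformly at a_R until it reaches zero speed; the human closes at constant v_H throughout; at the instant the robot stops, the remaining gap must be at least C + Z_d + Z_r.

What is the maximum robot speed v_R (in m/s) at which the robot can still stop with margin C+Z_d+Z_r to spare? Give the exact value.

v_R_max = 13/10 m/s = 1.3000 m/s

at the boundary: (1/3)·v² + (13/20)·v + (-169/120) = 0
  disc = (13/20)² − 4·(1/3)·(-169/120) = 8281/3600 ; √disc = 91/60
  v_R = (−(13/20) + 91/60) / (2·(1/3)) = 13/10 m/s
check:
stop time T_s = (13/10)/(3/2) = 0.8667 s
robot covers v_R·T_r = 1.3000·0.2500 = 0.3250 m before braking
robot under decel: 1.3000²/(2·1.5000) = 0.5633 m
human closes 0.6000·1.1167 = 0.6700 m
residual clearance needed = 0.0800+0.0400+0.0000 = 0.1200 m
sum ≈ 0.3250+0.5633+0.6700+0.1200 ≈ 1.6783 m = S ✓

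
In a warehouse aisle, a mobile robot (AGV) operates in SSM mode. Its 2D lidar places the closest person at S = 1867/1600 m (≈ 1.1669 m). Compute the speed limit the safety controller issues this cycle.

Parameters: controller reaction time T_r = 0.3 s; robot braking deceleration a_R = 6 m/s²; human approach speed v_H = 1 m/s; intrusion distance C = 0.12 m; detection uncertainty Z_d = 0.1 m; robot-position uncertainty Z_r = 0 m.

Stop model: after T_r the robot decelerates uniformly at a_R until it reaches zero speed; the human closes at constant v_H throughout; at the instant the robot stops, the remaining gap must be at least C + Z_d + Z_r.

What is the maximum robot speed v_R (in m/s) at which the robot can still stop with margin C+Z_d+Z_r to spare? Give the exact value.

v_R_max = 23/20 m/s = 1.1500 m/s

quadratic (1/12)·v² + (7/15)·v + (-207/320) = 0
  disc = (7/15)² − 4·(1/12)·(-207/320) = 6241/14400 ; √disc = 79/120
  v_R = (−(7/15) + 79/120) / (2·(1/12)) = 23/20 m/s
check:
stop time T_s = (23/20)/6 = 0.1917 s
robot covers v_R·T_r = 1.1500·0.3000 = 0.3450 m before braking
braking distance = 1.1500²/(2·6.0000) = 0.1102 m
human closes 1.0000·0.4917 = 0.4917 m
margins: 0.1200+0.1000+0.0000 = 0.2200 m
sum ≈ 0.3450+0.1102+0.4917+0.2200 ≈ 1.1669 m = S ✓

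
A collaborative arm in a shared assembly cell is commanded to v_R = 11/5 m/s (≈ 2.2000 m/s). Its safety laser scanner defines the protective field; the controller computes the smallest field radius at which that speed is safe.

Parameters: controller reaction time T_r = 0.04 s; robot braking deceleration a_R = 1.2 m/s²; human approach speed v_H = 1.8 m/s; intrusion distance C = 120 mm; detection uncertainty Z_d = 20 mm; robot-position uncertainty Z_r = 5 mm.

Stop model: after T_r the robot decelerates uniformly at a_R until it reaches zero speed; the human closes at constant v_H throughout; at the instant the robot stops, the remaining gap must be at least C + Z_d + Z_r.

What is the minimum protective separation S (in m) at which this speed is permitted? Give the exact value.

T_s = v_R/a_R = (11/5)/(6/5) = 1.8333 s
robot covers v_R·T_r = 2.2000·0.0400 = 0.0880 m before braking
robot covers 2.2000·1.8333 − ½·1.2000·1.8333² = 2.0167 m while stopping
human closes 1.8000·1.8733 = 3.3720 m
residual clearance needed = 0.1200+0.0200+0.0050 = 0.1450 m
S_min ≈ 0.0880+2.0167+3.3720+0.1450  ⇒  S_min = 3373/600 m

S_min = 3373/600 m = 5.6217 m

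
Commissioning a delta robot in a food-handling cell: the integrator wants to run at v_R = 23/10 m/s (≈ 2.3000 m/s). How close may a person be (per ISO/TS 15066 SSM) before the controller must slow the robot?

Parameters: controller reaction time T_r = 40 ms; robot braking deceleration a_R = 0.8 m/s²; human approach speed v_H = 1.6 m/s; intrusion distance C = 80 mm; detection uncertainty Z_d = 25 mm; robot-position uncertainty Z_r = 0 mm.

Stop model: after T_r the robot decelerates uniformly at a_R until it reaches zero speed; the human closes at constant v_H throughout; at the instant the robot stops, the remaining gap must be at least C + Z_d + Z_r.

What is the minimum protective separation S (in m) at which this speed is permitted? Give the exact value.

T_s = v_R/a_R = (23/10)/(4/5) = 2.8750 s
robot in T_r: 2.3000·0.0400 = 0.0920 m
robot covers 2.3000·2.8750 − ½·0.8000·2.8750² = 3.3062 m while stopping
human over T_r+T_s: 1.6000·(0.0400+2.8750) = 4.6640 m
residual clearance needed = 0.0800+0.0250+0.0000 = 0.1050 m
S_min ≈ 0.0920+3.3062+4.6640+0.1050  ⇒  S_min = 32669/4000 m

S_min = 32669/4000 m = 8.1672 m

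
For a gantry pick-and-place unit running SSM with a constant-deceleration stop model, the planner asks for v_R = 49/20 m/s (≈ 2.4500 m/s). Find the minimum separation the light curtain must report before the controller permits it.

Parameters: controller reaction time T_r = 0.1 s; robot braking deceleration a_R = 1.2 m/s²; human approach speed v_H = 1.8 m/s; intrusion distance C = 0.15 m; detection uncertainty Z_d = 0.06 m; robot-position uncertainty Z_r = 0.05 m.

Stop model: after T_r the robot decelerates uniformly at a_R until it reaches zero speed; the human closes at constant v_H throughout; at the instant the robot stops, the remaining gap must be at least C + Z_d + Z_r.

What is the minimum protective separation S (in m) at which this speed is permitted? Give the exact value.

stop time T_s = (49/20)/(6/5) = 2.0417 s
robot in T_r: 2.4500·0.1000 = 0.2450 m
braking distance = 2.4500²/(2·1.2000) = 2.5010 m
person approaches 1.8000·(0.1000+2.0417) = 3.8550 m
margins: 0.1500+0.0600+0.0500 = 0.2600 m
S_min ≈ 0.2450+2.5010+3.8550+0.2600  ⇒  S_min = 32933/4800 m

S_min = 32933/4800 m = 6.8610 m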